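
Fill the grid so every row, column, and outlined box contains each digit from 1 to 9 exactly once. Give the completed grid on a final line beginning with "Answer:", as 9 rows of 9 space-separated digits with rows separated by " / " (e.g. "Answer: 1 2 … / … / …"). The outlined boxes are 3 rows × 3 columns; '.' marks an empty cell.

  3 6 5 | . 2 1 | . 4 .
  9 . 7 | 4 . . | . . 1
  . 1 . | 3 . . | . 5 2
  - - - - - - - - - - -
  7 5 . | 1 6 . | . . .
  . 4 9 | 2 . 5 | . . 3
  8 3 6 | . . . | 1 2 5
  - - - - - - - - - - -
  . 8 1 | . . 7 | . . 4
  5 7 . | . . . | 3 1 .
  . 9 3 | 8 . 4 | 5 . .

Step 1. [r8c5∈{9}] r8c5 has the single candidate 9, so r8c5=9.
Step 2. [r3c3∈{4,8}] col 3 places 8 nowhere but r3c3. So r3c3=8.
Step 3. [r3c5∈{7}] nothing but 7 survives at r3c5, so r3c5=7.
Step 4. [r5c5∈{8}] r5c5 is down to just 8 ⇒ r5c5=8.
Step 5. [r1c4∈{9}] only 9 remains possible at r1c4, so r1c4=9.
Step 6. [r4c9∈{8,9}] in col 9, 9 fits only at r4c9. So r4c9=9.
Step 7. [r2c6∈{6,8}] col 6 places 8 nowhere but r2c6. So r2c6=8.
Step 8. [r2c7∈{6}] nothing but 6 survives at r2c7. So r2c7=6.
Step 9. [r9c1∈{2,6}] r9c1 is the only open cell in row 9 admitting 2. So r9c1=2.
Step 10. [r8c4∈{6}] only 6 remains possible at r8c4, so r8c4=6.
Step 11. [r9c9∈{6,7}] 6 has one home in col 9: r9c9, so r9c9=6.
Step 12. [r1c9∈{7,8}] col 9 places 7 nowhere but r1c9. So r1c9=7.
Step 13. [r5c7∈{7}] only 7 remains possible at r5c7, so r5c7=7.
Step 14. [r4c7∈{4,8}] 4 has one home in row 4: r4c7, so r4c7=4.
Step 15. [r2c5∈{5}] nothing but 5 survives at r2c5 ⇒ r2c5=5.
Step 16. [r7c8∈{9}] r7c8's peers cover all but 9, so r7c8=9.
Step 17. [r9c5∈{1}] r9c5 is down to just 1, so r9c5=1.
Step 18. [r8c6∈{2}] r8c6 has the single candidate 2. So r8c6=2.
Step 19. [r4c6∈{3}] r4c6 has the single candidate 3. So r4c6=3.
Step 20. [r3c1∈{4}] r3c1 has the single candidate 4. So r3c1=4.
Step 21. [r2c2∈{2}] r2c2 has the single candidate 2 ⇒ r2c2=2.
Step 22. [r8c3∈{4}] r8c3 is down to just 4, so r8c3=4.
Step 23. [r3c6∈{6}] only 6 remains possible at r3c6, so r3c6=6.
Step 24. [r5c8∈{6}] r5c8 is down to just 6, so r5c8=6.
Step 25. [r3c7∈{9}] nothing but 9 survives at r3c7, so r3c7=9.
Step 26. [r7c7∈{2}] only 2 remains possible at r7c7. So r7c7=2.
Step 27. [r7c4∈{5}] r7c4 has the single candidate 5, so r7c4=5.
Step 28. [r4c8∈{8}] r4c8 has the single candidate 8, so r4c8=8.
Step 29. [r7c5∈{3}] only 3 remains possible at r7c5. So r7c5=3.
Step 30. [r4c3∈{2}] r4c3 has the single candidate 2. So r4c3=2.
Step 31. [r6c5∈{4}] r6c5's peers cover all but 4 ⇒ r6c5=4.
Step 32. [r2c8∈{3}] only 3 remains possible at r2c8. So r2c8=3.
Step 33. [r6c4∈{7}] only 7 remains possible at r6c4, so r6c4=7.
Step 34. [r9c8∈{7}] r9c8 is down to just 7 ⇒ r9c8=7.
Step 35. [r6c6∈{9}] only 9 remains possible at r6c6 ⇒ r6c6=9.
Step 36. [r1c7∈{8}] only 8 remains possible at r1c7. So r1c7=8.
Step 37. [r5c1∈{1}] only 1 remains possible at r5c1, so r5c1=1.
Step 38. [r8c9∈{8}] r8c9's peers cover all but 8. So r8c9=8.
Step 39. [r7c1∈{6}] r7c1 has the single candidate 6. So r7c1=6.

Answer: 3 6 5 9 2 1 8 4 7 / 9 2 7 4 5 8 6 3 1 / 4 1 8 3 7 6 9 5 2 / 7 5 2 1 6 3 4 8 9 / 1 4 9 2 8 5 7 6 3 / 8 3 6 7 4 9 1 2 5 / 6 8 1 5 3 7 2 9 4 / 5 7 4 6 9 2 3 1 8 / 2 9 3 8 1 4 5 7 6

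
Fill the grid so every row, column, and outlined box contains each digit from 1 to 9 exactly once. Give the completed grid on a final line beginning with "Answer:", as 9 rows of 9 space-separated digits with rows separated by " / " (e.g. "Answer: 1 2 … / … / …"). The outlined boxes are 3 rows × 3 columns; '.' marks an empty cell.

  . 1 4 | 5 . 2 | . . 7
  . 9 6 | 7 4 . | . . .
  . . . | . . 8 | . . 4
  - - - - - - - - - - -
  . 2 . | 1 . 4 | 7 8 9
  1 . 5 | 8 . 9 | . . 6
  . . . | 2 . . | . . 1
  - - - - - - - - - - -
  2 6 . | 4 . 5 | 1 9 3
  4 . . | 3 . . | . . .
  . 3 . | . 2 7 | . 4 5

Step 1. [r7c3∈{7,8}] across row 7, 7 lands solely at r7c3. So r7c3=7.
Step 2. [r4c3∈{3}] r4c3's peers cover all but 3, so r4c3=3.
Step 3. [r9c3∈{1,8,9}] across row 9, 1 lands solely at r9c3, so r9c3=1.
Step 4. [r4c1∈{6}] r4c1 has the single candidate 6, so r4c1=6.
Step 5. [r8c2∈{5,8}] r8c2 is the only open cell in row 8 admitting 5, so r8c2=5.
Step 6. [r6c2∈{4,7,8}] 8 has one home in col 2: r6c2. So r6c2=8.
Step 7. [r8c3∈{8,9}] in col 3, 8 fits only at r8c3, so r8c3=8.
Step 8. [r8c5∈{1,6,9}] r8c5 is the only open cell in row 8 admitting 9. So r8c5=9.
Step 9. [r2c9∈{2,8}] in col 9, 8 fits only at r2c9 ⇒ r2c9=8.
Step 10. [r3c5∈{1,3,6}] across col 5, 1 lands solely at r3c5, so r3c5=1.
Step 11. [r2c6∈{3}] r2c6's peers cover all but 3. So r2c6=3.
Step 12. [r1c5∈{6}] only 6 remains possible at r1c5 ⇒ r1c5=6.
Step 13. [r1c8∈{3}] r1c8 is down to just 3. So r1c8=3.
Step 14. [r5c8∈{2}] only 2 remains possible at r5c8, so r5c8=2.
Step 15. [r6c8∈{5}] r6c8 is down to just 5. So r6c8=5.
Step 16. [r2c7∈{2,5}] in row 2, 2 fits only at r2c7. So r2c7=2.
Step 17. [r8c7∈{6}] r8c7 has the single candidate 6, so r8c7=6.
Step 18. [r3c1∈{3,5,7}] row 3 places 3 nowhere but r3c1, so r3c1=3.
Step 19. [r6c1∈{7,9}] col 1 places 7 nowhere but r6c1, so r6c1=7.
Step 20. [r6c5∈{3}] nothing but 3 survives at r6c5, so r6c5=3.
Step 21. [r3c4∈{9}] nothing but 9 survives at r3c4 ⇒ r3c4=9.
Step 22. [r5c2∈{4}] only 4 remains possible at r5c2. So r5c2=4.
Step 23. [r3c7∈{5}] only 5 remains possible at r3c7, so r3c7=5.
Step 24. [r3c3∈{2}] only 2 remains possible at r3c3. So r3c3=2.
Step 25. [r9c1∈{9}] r9c1 is down to just 9. So r9c1=9.
Step 26. [r5c5∈{7}] r5c5 is down to just 7, so r5c5=7.
Step 27. [r6c6∈{6}] nothing but 6 survives at r6c6 ⇒ r6c6=6.
Step 28. [r9c7∈{8}] only 8 remains possible at r9c7. So r9c7=8.
Step 29. [r1c1∈{8}] only 8 remains possible at r1c1, so r1c1=8.
Step 30. [r9c4∈{6}] r9c4 is down to just 6 ⇒ r9c4=6.
Step 31. [r7c5∈{8}] r7c5 is down to just 8. So r7c5=8.
Step 32. [r5c7∈{3}] only 3 remains possible at r5c7. So r5c7=3.
Step 33. [r3c8∈{6}] r3c8's peers cover all but 6, so r3c8=6.
Step 34. [r6c3∈{9}] r6c3's peers cover all but 9. So r6c3=9.
Step 35. [r8c8∈{7}] r8c8 is down to just 7. So r8c8=7.
Step 36. [r8c9∈{2}] nothing but 2 survives at r8c9. So r8c9=2.
Step 37. [r3c2∈{7}] nothing but 7 survives at r3c2. So r3c2=7.
Step 38. [r2c1∈{5}] r2c1 is down to just 5. So r2c1=5.
Step 39. [r1c7∈{9}] r1c7 is down to just 9 ⇒ r1c7=9.
Step 40. [r6c7∈{4}] r6c7 is down to just 4, so r6c7=4.
Step 41. [r2c8∈{1}] only 1 remains possible at r2c8, so r2c8=1.
Step 42. [r4c5∈{5}] r4c5 is down to just 5. So r4c5=5.
Step 43. [r8c6∈{1}] only 1 remains possible at r8c6 ⇒ r8c6=1.

Answer: 8 1 4 5 6 2 9 3 7 / 5 9 6 7 4 3 2 1 8 / 3 7 2 9 1 8 5 6 4 / 6 2 3 1 5 4 7 8 9 / 1 4 5 8 7 9 3 2 6 / 7 8 9 2 3 6 4 5 1 / 2 6 7 4 8 5 1 9 3 / 4 5 8 3 9 1 6 7 2 / 9 3 1 6 2 7 8 4 5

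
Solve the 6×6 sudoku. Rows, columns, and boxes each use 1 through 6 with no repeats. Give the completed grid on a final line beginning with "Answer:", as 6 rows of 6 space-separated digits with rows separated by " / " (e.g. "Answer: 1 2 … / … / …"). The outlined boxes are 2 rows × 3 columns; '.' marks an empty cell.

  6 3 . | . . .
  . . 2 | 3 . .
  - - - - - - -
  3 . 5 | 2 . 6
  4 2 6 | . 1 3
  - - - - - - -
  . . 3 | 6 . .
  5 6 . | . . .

Step 1. [r3c5∈{4}] r3c5's peers cover all but 4. So r3c5=4.
Step 2. [r2c2∈{1,4,5}] in col 2, 5 fits only at r2c2, so r2c2=5.
Step 3. [r2c6∈{1,4}] in row 2, 4 fits only at r2c6, so r2c6=4.
Step 4. [r5c1∈{1,2}] col 1 places 2 nowhere but r5c1 ⇒ r5c1=2.
Step 5. [r5c5∈{5}] nothing but 5 survives at r5c5 ⇒ r5c5=5.
Step 6. [r5c6∈{1}] r5c6 has the single candidate 1, so r5c6=1.
Step 7. [r6c3∈{1,4}] row 6 places 1 nowhere but r6c3 ⇒ r6c3=1.
Step 8. [r6c6∈{2}] r6c6's peers cover all but 2, so r6c6=2.
Step 9. [r1c6∈{5}] r1c6's peers cover all but 5. So r1c6=5.
Step 10. [r4c4∈{5}] r4c4 has the single candidate 5. So r4c4=5.
Step 11. [r6c4∈{4}] r6c4 is down to just 4. So r6c4=4.
Step 12. [r3c2∈{1}] r3c2 has the single candidate 1, so r3c2=1.
Step 13. [r2c1∈{1}] nothing but 1 survives at r2c1 ⇒ r2c1=1.
Step 14. [r5c2∈{4}] r5c2's peers cover all but 4. So r5c2=4.
Step 15. [r1c5∈{2}] r1c5 is down to just 2 ⇒ r1c5=2.
Step 16. [r2c5∈{6}] nothing but 6 survives at r2c5, so r2c5=6.
Step 17. [r1c3∈{4}] r1c3's peers cover all but 4. So r1c3=4.
Step 18. [r1c4∈{1}] r1c4's peers cover all but 1 ⇒ r1c4=1.
Step 19. [r6c5∈{3}] nothing but 3 survives at r6c5. So r6c5=3.

Answer: 6 3 4 1 2 5 / 1 5 2 3 6 4 / 3 1 5 2 4 6 / 4 2 6 5 1 3 / 2 4 3 6 5 1 / 5 6 1 4 3 2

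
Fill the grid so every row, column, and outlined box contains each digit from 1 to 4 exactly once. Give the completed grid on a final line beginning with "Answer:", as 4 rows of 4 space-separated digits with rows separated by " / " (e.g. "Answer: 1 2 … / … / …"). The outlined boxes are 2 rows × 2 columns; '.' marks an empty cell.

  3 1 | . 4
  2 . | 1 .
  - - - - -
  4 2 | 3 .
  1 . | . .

Step 1. [r4c3∈{2,4}] in row 4, 4 fits only at r4c3, so r4c3=4.
Step 2. [r3c4∈{1}] r3c4's peers cover all but 1. So r3c4=1.
Step 3. [r1c3∈{2}] r1c3 is down to just 2, so r1c3=2.
Step 4. [r2c4∈{3}] r2c4 is down to just 3 ⇒ r2c4=3.
Step 5. [r4c2∈{3}] nothing but 3 survives at r4c2. So r4c2=3.
Step 6. [r2c2∈{4}] r2c2 is down to just 4, so r2c2=4.
Step 7. [r4c4∈{2}] r4c4 has the single candidate 2. So r4c4=2.

Answer: 3 1 2 4 / 2 4 1 3 / 4 2 3 1 / 1 3 4 2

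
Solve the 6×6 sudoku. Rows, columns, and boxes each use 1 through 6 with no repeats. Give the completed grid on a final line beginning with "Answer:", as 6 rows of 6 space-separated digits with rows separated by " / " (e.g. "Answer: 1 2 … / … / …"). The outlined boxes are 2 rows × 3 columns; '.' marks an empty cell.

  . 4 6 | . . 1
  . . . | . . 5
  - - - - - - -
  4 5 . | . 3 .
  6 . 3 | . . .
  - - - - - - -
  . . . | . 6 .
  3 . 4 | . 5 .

Step 1. [r6c6∈{2}] r6c6's peers cover all but 2. So r6c6=2.
Step 2. [r1c5∈{2}] r1c5's peers cover all but 2, so r1c5=2.
Step 3. [r4c5∈{1,4}] 1 has one home in col 5: r4c5 ⇒ r4c5=1.
Step 4. [r4c2∈{2}] nothing but 2 survives at r4c2, so r4c2=2.
Step 5. [r5c2∈{1}] nothing but 1 survives at r5c2 ⇒ r5c2=1.
Step 6. [r2c4∈{3,4,6}] 6 has one home in row 2: r2c4. So r2c4=6.
Step 7. [r5c3∈{2,5}] in col 3, 5 fits only at r5c3, so r5c3=5.
Step 8. [r2c3∈{1,2}] across col 3, 2 lands solely at r2c3, so r2c3=2.
Step 9. [r4c6∈{4}] r4c6's peers cover all but 4. So r4c6=4.
Step 10. [r5c4∈{3,4}] row 5 places 4 nowhere but r5c4 ⇒ r5c4=4.
Step 11. [r2c5∈{4}] r2c5's peers cover all but 4 ⇒ r2c5=4.
Step 12. [r1c1∈{5}] only 5 remains possible at r1c1, so r1c1=5.
Step 13. [r5c1∈{2}] r5c1's peers cover all but 2, so r5c1=2.
Step 14. [r3c3∈{1}] nothing but 1 survives at r3c3. So r3c3=1.
Step 15. [r5c6∈{3}] r5c6 is down to just 3 ⇒ r5c6=3.
Step 16. [r4c4∈{5}] nothing but 5 survives at r4c4 ⇒ r4c4=5.
Step 17. [r2c1∈{1}] r2c1 is down to just 1. So r2c1=1.
Step 18. [r6c4∈{1}] only 1 remains possible at r6c4. So r6c4=1.
Step 19. [r6c2∈{6}] nothing but 6 survives at r6c2, so r6c2=6.
Step 20. [r3c4∈{2}] r3c4's peers cover all but 2, so r3c4=2.
Step 21. [r3c6∈{6}] nothing but 6 survives at r3c6 ⇒ r3c6=6.
Step 22. [r2c2∈{3}] r2c2 is down to just 3. So r2c2=3.
Step 23. [r1c4∈{3}] nothing but 3 survives at r1c4. So r1c4=3.

Answer: 5 4 6 3 2 1 / 1 3 2 6 4 5 / 4 5 1 2 3 6 / 6 2 3 5 1 4 / 2 1 5 4 6 3 / 3 6 4 1 5 2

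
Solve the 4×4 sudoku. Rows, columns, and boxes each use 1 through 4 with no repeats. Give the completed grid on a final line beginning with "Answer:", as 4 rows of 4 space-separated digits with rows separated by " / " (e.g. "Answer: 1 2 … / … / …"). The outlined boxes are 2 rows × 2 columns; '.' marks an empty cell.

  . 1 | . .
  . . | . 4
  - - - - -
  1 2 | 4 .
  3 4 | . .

Step 1. [r2c3∈{1,2,3}] row 2 places 1 nowhere but r2c3. So r2c3=1.
Step 2. [r1c3∈{2,3}] across col 3, 3 lands solely at r1c3. So r1c3=3.
Step 3. [r1c4∈{2}] only 2 remains possible at r1c4 ⇒ r1c4=2.
Step 4. [r1c1∈{4}] r1c1's peers cover all but 4. So r1c1=4.
Step 5. [r3c4∈{3}] r3c4 has the single candidate 3, so r3c4=3.
Step 6. [r2c1∈{2}] r2c1's peers cover all but 2. So r2c1=2.
Step 7. [r4c3∈{2}] only 2 remains possible at r4c3 ⇒ r4c3=2.
Step 8. [r4c4∈{1}] r4c4 has the single candidate 1, so r4c4=1.
Step 9. [r2c2∈{3}] r2c2 has the single candidate 3. So r2c2=3.

Answer: 4 1 3 2 / 2 3 1 4 / 1 2 4 3 / 3 4 2 1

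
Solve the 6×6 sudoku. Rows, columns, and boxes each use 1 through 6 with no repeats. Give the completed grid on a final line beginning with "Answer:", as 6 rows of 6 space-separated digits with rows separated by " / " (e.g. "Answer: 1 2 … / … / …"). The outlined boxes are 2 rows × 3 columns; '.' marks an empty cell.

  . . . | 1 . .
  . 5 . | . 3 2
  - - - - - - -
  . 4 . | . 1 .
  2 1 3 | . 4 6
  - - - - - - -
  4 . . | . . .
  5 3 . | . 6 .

Step 1. [r5c5∈{2,5}] col 5 places 2 nowhere but r5c5. So r5c5=2.
Step 2. [r3c1∈{6}] r3c1 is down to just 6. So r3c1=6.
Step 3. [r4c4∈{5}] r4c4 has the single candidate 5, so r4c4=5.
Step 4. [r5c6∈{1,3,5}] row 5 places 5 nowhere but r5c6, so r5c6=5.
Step 5. [r5c3∈{1,6}] row 5 places 1 nowhere but r5c3, so r5c3=1.
Step 6. [r1c6∈{4}] nothing but 4 survives at r1c6 ⇒ r1c6=4.
Step 7. [r1c2∈{2,6}] r1c2 is the only open cell in col 2 admitting 2, so r1c2=2.
Step 8. [r3c6∈{3}] r3c6 has the single candidate 3 ⇒ r3c6=3.
Step 9. [r1c3∈{6}] only 6 remains possible at r1c3, so r1c3=6.
Step 10. [r2c4∈{6}] r2c4's peers cover all but 6. So r2c4=6.
Step 11. [r3c3∈{5}] r3c3 has the single candidate 5 ⇒ r3c3=5.
Step 12. [r1c1∈{3}] r1c1's peers cover all but 3 ⇒ r1c1=3.
Step 13. [r5c4∈{3}] only 3 remains possible at r5c4, so r5c4=3.
Step 14. [r1c5∈{5}] r1c5 is down to just 5, so r1c5=5.
Step 15. [r5c2∈{6}] r5c2 is down to just 6. So r5c2=6.
Step 16. [r2c1∈{1}] r2c1 is down to just 1. So r2c1=1.
Step 17. [r6c3∈{2}] r6c3 has the single candidate 2, so r6c3=2.
Step 18. [r3c4∈{2}] r3c4 has the single candidate 2, so r3c4=2.
Step 19. [r2c3∈{4}] nothing but 4 survives at r2c3, so r2c3=4.
Step 20. [r6c6∈{1}] r6c6's peers cover all but 1. So r6c6=1.
Step 21. [r6c4∈{4}] only 4 remains possible at r6c4 ⇒ r6c4=4.

Answer: 3 2 6 1 5 4 / 1 5 4 6 3 2 / 6 4 5 2 1 3 / 2 1 3 5 4 6 / 4 6 1 3 2 5 / 5 3 2 4 6 1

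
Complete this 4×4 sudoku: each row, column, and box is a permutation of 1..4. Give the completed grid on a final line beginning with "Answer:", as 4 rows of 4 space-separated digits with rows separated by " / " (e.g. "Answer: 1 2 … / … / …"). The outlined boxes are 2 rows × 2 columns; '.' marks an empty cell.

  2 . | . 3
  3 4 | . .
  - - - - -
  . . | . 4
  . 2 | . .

Step 1. [r4c4∈{1}] r4c4 is down to just 1 ⇒ r4c4=1.
Step 2. [r3c2∈{1,3}] r3c2 is the only open cell in col 2 admitting 3. So r3c2=3.
Step 3. [r2c3∈{1,2}] across row 2, 1 lands solely at r2c3, so r2c3=1.
Step 4. [r1c3∈{4}] r1c3's peers cover all but 4. So r1c3=4.
Step 5. [r4c1∈{4}] only 4 remains possible at r4c1 ⇒ r4c1=4.
Step 6. [r4c3∈{3}] r4c3's peers cover all but 3. So r4c3=3.
Step 7. [r3c3∈{2}] r3c3's peers cover all but 2 ⇒ r3c3=2.
Step 8. [r3c1∈{1}] only 1 remains possible at r3c1, so r3c1=1.
Step 9. [r2c4∈{2}] r2c4 is down to just 2, so r2c4=2.
Step 10. [r1c2∈{1}] r1c2's peers cover all but 1 ⇒ r1c2=1.

Answer: 2 1 4 3 / 3 4 1 2 / 1 3 2 4 / 4 2 3 1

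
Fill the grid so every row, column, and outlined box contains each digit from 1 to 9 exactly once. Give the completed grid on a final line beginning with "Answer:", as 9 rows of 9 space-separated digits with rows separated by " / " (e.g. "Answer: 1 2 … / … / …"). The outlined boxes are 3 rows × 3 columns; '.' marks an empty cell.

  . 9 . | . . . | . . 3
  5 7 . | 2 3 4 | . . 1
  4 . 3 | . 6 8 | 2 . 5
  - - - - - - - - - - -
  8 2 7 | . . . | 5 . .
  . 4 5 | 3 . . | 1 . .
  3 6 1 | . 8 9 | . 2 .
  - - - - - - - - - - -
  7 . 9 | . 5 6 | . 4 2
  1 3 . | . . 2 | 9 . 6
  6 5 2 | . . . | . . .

Step 1. [r7c4∈{1,8}] across row 7, 1 lands solely at r7c4 ⇒ r7c4=1.
Step 2. [r5c6∈{7}] r5c6's peers cover all but 7 ⇒ r5c6=7.
Step 3. [r5c8∈{6,8,9}] in row 5, 6 fits only at r5c8 ⇒ r5c8=6.
Step 4. [r1c7∈{4,6,7,8}] row 1 places 4 nowhere but r1c7 ⇒ r1c7=4.
Step 5. [r9c8∈{1,3,7,8}] row 9 places 1 nowhere but r9c8. So r9c8=1.
Step 6. [r2c8∈{8,9}] across row 2, 9 lands solely at r2c8, so r2c8=9.
Step 7. [r9c5∈{4,7,9}] across col 5, 9 lands solely at r9c5 ⇒ r9c5=9.
Step 8. [r9c4∈{4,7,8}] r9c4 is the only open cell in row 9 admitting 4, so r9c4=4.
Step 9. [r8c4∈{7,8}] 8 has one home in col 4: r8c4. So r8c4=8.
Step 10. [r1c8∈{7,8}] col 8 places 8 nowhere but r1c8 ⇒ r1c8=8.
Step 11. [r4c5∈{1,4}] r4c5 is the only open cell in col 5 admitting 4. So r4c5=4.
Step 12. [r7c7∈{3,8}] across row 7, 3 lands solely at r7c7. So r7c7=3.
Step 13. [r1c5∈{1,7}] r1c5 is the only open cell in col 5 admitting 1, so r1c5=1.
Step 14. [r9c7∈{7,8}] in col 7, 8 fits only at r9c7, so r9c7=8.
Step 15. [r1c4∈{5,7}] 7 has one home in row 1: r1c4. So r1c4=7.
Step 16. [r9c9∈{7}] only 7 remains possible at r9c9. So r9c9=7.
Step 17. [r4c9∈{9}] nothing but 9 survives at r4c9. So r4c9=9.
Step 18. [r2c7∈{6}] only 6 remains possible at r2c7 ⇒ r2c7=6.
Step 19. [r2c3∈{8}] r2c3 has the single candidate 8. So r2c3=8.
Step 20. [r8c8∈{5}] r8c8 is down to just 5. So r8c8=5.
Step 21. [r4c6∈{1}] r4c6's peers cover all but 1, so r4c6=1.
Step 22. [r5c9∈{8}] r5c9 has the single candidate 8. So r5c9=8.
Step 23. [r4c8∈{3}] r4c8's peers cover all but 3, so r4c8=3.
Step 24. [r6c7∈{7}] r6c7 is down to just 7 ⇒ r6c7=7.
Step 25. [r6c4∈{5}] r6c4 is down to just 5. So r6c4=5.
Step 26. [r3c8∈{7}] only 7 remains possible at r3c8 ⇒ r3c8=7.
Step 27. [r3c2∈{1}] r3c2 has the single candidate 1 ⇒ r3c2=1.
Step 28. [r8c5∈{7}] nothing but 7 survives at r8c5. So r8c5=7.
Step 29. [r1c3∈{6}] only 6 remains possible at r1c3 ⇒ r1c3=6.
Step 30. [r1c6∈{5}] r1c6 is down to just 5, so r1c6=5.
Step 31. [r7c2∈{8}] only 8 remains possible at r7c2 ⇒ r7c2=8.
Step 32. [r8c3∈{4}] r8c3 is down to just 4 ⇒ r8c3=4.
Step 33. [r5c1∈{9}] r5c1 has the single candidate 9, so r5c1=9.
Step 34. [r5c5∈{2}] nothing but 2 survives at r5c5, so r5c5=2.
Step 35. [r3c4∈{9}] r3c4 has the single candidate 9. So r3c4=9.
Step 36. [r1c1∈{2}] nothing but 2 survives at r1c1 ⇒ r1c1=2.
Step 37. [r9c6∈{3}] r9c6 is down to just 3, so r9c6=3.
Step 38. [r6c9∈{4}] nothing but 4 survives at r6c9 ⇒ r6c9=4.
Step 39. [r4c4∈{6}] nothing but 6 survives at r4c4. So r4c4=6.

Answer: 2 9 6 7 1 5 4 8 3 / 5 7 8 2 3 4 6 9 1 / 4 1 3 9 6 8 2 7 5 / 8 2 7 6 4 1 5 3 9 / 9 4 5 3 2 7 1 6 8 / 3 6 1 5 8 9 7 2 4 / 7 8 9 1 5 6 3 4 2 / 1 3 4 8 7 2 9 5 6 / 6 5 2 4 9 3 8 1 7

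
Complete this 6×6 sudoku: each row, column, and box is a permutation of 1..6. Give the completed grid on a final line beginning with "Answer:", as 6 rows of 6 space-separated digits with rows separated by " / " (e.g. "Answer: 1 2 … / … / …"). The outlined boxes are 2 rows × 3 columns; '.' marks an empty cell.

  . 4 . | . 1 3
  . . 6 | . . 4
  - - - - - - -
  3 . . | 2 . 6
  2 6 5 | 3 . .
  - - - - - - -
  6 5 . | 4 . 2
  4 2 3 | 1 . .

Step 1. [r2c4∈{5}] nothing but 5 survives at r2c4 ⇒ r2c4=5.
Step 2. [r3c2∈{1}] r3c2 has the single candidate 1 ⇒ r3c2=1.
Step 3. [r3c5∈{4,5}] 5 has one home in row 3: r3c5 ⇒ r3c5=5.
Step 4. [r1c4∈{6}] r1c4 has the single candidate 6, so r1c4=6.
Step 5. [r4c6∈{1}] nothing but 1 survives at r4c6 ⇒ r4c6=1.
Step 6. [r2c5∈{2}] only 2 remains possible at r2c5. So r2c5=2.
Step 7. [r6c6∈{5}] r6c6's peers cover all but 5. So r6c6=5.
Step 8. [r1c1∈{5}] nothing but 5 survives at r1c1, so r1c1=5.
Step 9. [r5c5∈{3}] r5c5 has the single candidate 3 ⇒ r5c5=3.
Step 10. [r2c2∈{3}] r2c2 is down to just 3 ⇒ r2c2=3.
Step 11. [r1c3∈{2}] only 2 remains possible at r1c3, so r1c3=2.
Step 12. [r6c5∈{6}] r6c5 is down to just 6, so r6c5=6.
Step 13. [r4c5∈{4}] r4c5 has the single candidate 4, so r4c5=4.
Step 14. [r2c1∈{1}] r2c1 has the single candidate 1, so r2c1=1.
Step 15. [r5c3∈{1}] r5c3's peers cover all but 1. So r5c3=1.
Step 16. [r3c3∈{4}] nothing but 4 survives at r3c3. So r3c3=4.

Answer: 5 4 2 6 1 3 / 1 3 6 5 2 4 / 3 1 4 2 5 6 / 2 6 5 3 4 1 / 6 5 1 4 3 2 / 4 2 3 1 6 5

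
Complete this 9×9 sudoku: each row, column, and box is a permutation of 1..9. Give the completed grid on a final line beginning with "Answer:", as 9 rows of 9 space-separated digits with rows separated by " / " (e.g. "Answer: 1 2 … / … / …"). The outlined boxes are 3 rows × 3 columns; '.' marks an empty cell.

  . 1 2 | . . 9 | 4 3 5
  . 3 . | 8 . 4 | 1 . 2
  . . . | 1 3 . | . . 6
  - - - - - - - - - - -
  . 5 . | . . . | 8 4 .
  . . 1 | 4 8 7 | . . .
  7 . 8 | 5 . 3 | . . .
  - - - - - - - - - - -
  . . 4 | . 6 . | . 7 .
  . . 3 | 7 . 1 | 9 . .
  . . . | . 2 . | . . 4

Step 1. [r1c1∈{6,8}] in row 1, 8 fits only at r1c1. So r1c1=8.
Step 2. [r2c8∈{9}] r2c8 has the single candidate 9. So r2c8=9.
Step 3. [r4c6∈{2,6}] r4c6 is the only open cell in col 6 admitting 6 ⇒ r4c6=6.
Step 4. [r4c3∈{9}] r4c3 is down to just 9. So r4c3=9.
Step 5. [r8c9∈{8}] r8c9 is down to just 8. So r8c9=8.
Step 6. [r3c1∈{4,5,9}] 4 has one home in col 1: r3c1, so r3c1=4.
Step 7. [r3c2∈{7,9}] row 3 places 9 nowhere but r3c2, so r3c2=9.
Step 8. [r9c2∈{6,7,8}] col 2 places 7 nowhere but r9c2 ⇒ r9c2=7.
Step 9. [r4c5∈{1}] nothing but 1 survives at r4c5, so r4c5=1.
Step 10. [r7c2∈{2,8}] in col 2, 8 fits only at r7c2. So r7c2=8.
Step 11. [r7c6∈{5}] r7c6's peers cover all but 5. So r7c6=5.
Step 12. [r3c3∈{5,7}] r3c3 is the only open cell in row 3 admitting 5 ⇒ r3c3=5.
Step 13. [r9c3∈{6}] nothing but 6 survives at r9c3. So r9c3=6.
Step 14. [r8c2∈{2}] r8c2 is down to just 2. So r8c2=2.
Step 15. [r5c2∈{6}] only 6 remains possible at r5c2. So r5c2=6.
Step 16. [r7c7∈{2,3}] across row 7, 2 lands solely at r7c7 ⇒ r7c7=2.
Step 17. [r6c8∈{1,2,6}] row 6 places 2 nowhere but r6c8 ⇒ r6c8=2.
Step 18. [r9c8∈{1,5}] r9c8 is the only open cell in col 8 admitting 1 ⇒ r9c8=1.
Step 19. [r7c9∈{3}] nothing but 3 survives at r7c9 ⇒ r7c9=3.
Step 20. [r9c7∈{5}] r9c7 has the single candidate 5 ⇒ r9c7=5.
Step 21. [r7c4∈{9}] r7c4's peers cover all but 9. So r7c4=9.
Step 22. [r4c1∈{2,3}] 3 has one home in row 4: r4c1, so r4c1=3.
Step 23. [r6c9∈{1,9}] across row 6, 1 lands solely at r6c9 ⇒ r6c9=1.
Step 24. [r1c5∈{7}] r1c5 is down to just 7. So r1c5=7.
Step 25. [r5c9∈{9}] nothing but 9 survives at r5c9. So r5c9=9.
Step 26. [r3c6∈{2}] r3c6 has the single candidate 2, so r3c6=2.
Step 27. [r6c7∈{6}] nothing but 6 survives at r6c7 ⇒ r6c7=6.
Step 28. [r9c6∈{8}] r9c6 is down to just 8 ⇒ r9c6=8.
Step 29. [r8c1∈{5}] nothing but 5 survives at r8c1 ⇒ r8c1=5.
Step 30. [r5c1∈{2}] only 2 remains possible at r5c1. So r5c1=2.
Step 31. [r9c4∈{3}] r9c4 is down to just 3. So r9c4=3.
Step 32. [r3c7∈{7}] r3c7 has the single candidate 7. So r3c7=7.
Step 33. [r8c5∈{4}] r8c5 is down to just 4, so r8c5=4.
Step 34. [r5c7∈{3}] r5c7's peers cover all but 3 ⇒ r5c7=3.
Step 35. [r3c8∈{8}] only 8 remains possible at r3c8. So r3c8=8.
Step 36. [r2c1∈{6}] only 6 remains possible at r2c1, so r2c1=6.
Step 37. [r1c4∈{6}] r1c4 has the single candidate 6. So r1c4=6.
Step 38. [r4c9∈{7}] r4c9's peers cover all but 7. So r4c9=7.
Step 39. [r2c3∈{7}] only 7 remains possible at r2c3, so r2c3=7.
Step 40. [r5c8∈{5}] r5c8 is down to just 5 ⇒ r5c8=5.
Step 41. [r2c5∈{5}] r2c5 is down to just 5. So r2c5=5.
Step 42. [r6c5∈{9}] r6c5 is down to just 9 ⇒ r6c5=9.
Step 43. [r9c1∈{9}] nothing but 9 survives at r9c1, so r9c1=9.
Step 44. [r7c1∈{1}] r7c1 is down to just 1 ⇒ r7c1=1.
Step 45. [r8c8∈{6}] nothing but 6 survives at r8c8 ⇒ r8c8=6.
Step 46. [r6c2∈{4}] only 4 remains possible at r6c2. So r6c2=4.
Step 47. [r4c4∈{2}] nothing but 2 survives at r4c4 ⇒ r4c4=2.

Answer: 8 1 2 6 7 9 4 3 5 / 6 3 7 8 5 4 1 9 2 / 4 9 5 1 3 2 7 8 6 / 3 5 9 2 1 6 8 4 7 / 2 6 1 4 8 7 3 5 9 / 7 4 8 5 9 3 6 2 1 / 1 8 4 9 6 5 2 7 3 / 5 2 3 7 4 1 9 6 8 / 9 7 6 3 2 8 5 1 4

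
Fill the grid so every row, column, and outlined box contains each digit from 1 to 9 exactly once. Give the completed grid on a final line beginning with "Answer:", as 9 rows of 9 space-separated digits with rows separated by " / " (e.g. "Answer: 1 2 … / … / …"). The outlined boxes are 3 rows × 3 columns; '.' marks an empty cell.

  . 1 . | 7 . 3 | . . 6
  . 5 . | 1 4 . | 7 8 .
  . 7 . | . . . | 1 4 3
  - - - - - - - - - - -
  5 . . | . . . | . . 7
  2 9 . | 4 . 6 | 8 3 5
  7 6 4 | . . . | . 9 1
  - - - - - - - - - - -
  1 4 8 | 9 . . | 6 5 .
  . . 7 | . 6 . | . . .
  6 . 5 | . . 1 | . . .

Step 1. [r7c9∈{2}] nothing but 2 survives at r7c9, so r7c9=2.
Step 2. [r7c5∈{3,7}] in row 7, 3 fits only at r7c5. So r7c5=3.
Step 3. [r2c9∈{9}] r2c9 is down to just 9. So r2c9=9.
Step 4. [r2c6∈{2}] only 2 remains possible at r2c6, so r2c6=2.
Step 5. [r6c7∈{2}] only 2 remains possible at r6c7. So r6c7=2.
Step 6. [r8c1∈{3,9}] across box 7, 9 lands solely at r8c1. So r8c1=9.
Step 7. [r8c6∈{4,5,8}] in col 6, 4 fits only at r8c6. So r8c6=4.
Step 8. [r8c4∈{2,5,8}] r8c4 is the only open cell in row 8 admitting 5 ⇒ r8c4=5.
Step 9. [r4c2∈{3,8}] 8 has one home in col 2: r4c2 ⇒ r4c2=8.
Step 10. [r3c1∈{8}] r3c1's peers cover all but 8, so r3c1=8.
Step 11. [r1c5∈{5,8,9}] 8 has one home in row 1: r1c5, so r1c5=8.
Step 12. [r4c3∈{1,3}] r4c3 is the only open cell in box 4 admitting 3, so r4c3=3.
Step 13. [r9c4∈{2,8}] in box 8, 8 fits only at r9c4. So r9c4=8.
Step 14. [r3c3∈{2,6,9}] in row 3, 2 fits only at r3c3 ⇒ r3c3=2.
Step 15. [r9c5∈{2,7}] r9c5 is the only open cell in box 8 admitting 2, so r9c5=2.
Step 16. [r6c5∈{5}] r6c5's peers cover all but 5. So r6c5=5.
Step 17. [r4c5∈{1,9}] 1 has one home in row 4: r4c5, so r4c5=1.
Step 18. [r9c7∈{3,4,9}] row 9 places 9 nowhere but r9c7, so r9c7=9.
Step 19. [r3c6∈{5,9}] 5 has one home in row 3: r3c6 ⇒ r3c6=5.
Step 20. [r9c2∈{3}] r9c2's peers cover all but 3 ⇒ r9c2=3.
Step 21. [r9c8∈{7}] r9c8 has the single candidate 7, so r9c8=7.
Step 22. [r4c7∈{4}] r4c7 is down to just 4. So r4c7=4.
Step 23. [r4c4∈{2}] r4c4's peers cover all but 2. So r4c4=2.
Step 24. [r4c8∈{6}] r4c8's peers cover all but 6 ⇒ r4c8=6.
Step 25. [r7c6∈{7}] r7c6 is down to just 7 ⇒ r7c6=7.
Step 26. [r6c4∈{3}] r6c4 is down to just 3, so r6c4=3.
Step 27. [r8c7∈{3}] nothing but 3 survives at r8c7, so r8c7=3.
Step 28. [r1c3∈{9}] nothing but 9 survives at r1c3, so r1c3=9.
Step 29. [r1c7∈{5}] r1c7 has the single candidate 5, so r1c7=5.
Step 30. [r8c9∈{8}] r8c9 has the single candidate 8 ⇒ r8c9=8.
Step 31. [r5c5∈{7}] r5c5 has the single candidate 7 ⇒ r5c5=7.
Step 32. [r3c5∈{9}] r3c5 is down to just 9, so r3c5=9.
Step 33. [r8c8∈{1}] only 1 remains possible at r8c8 ⇒ r8c8=1.
Step 34. [r2c1∈{3}] only 3 remains possible at r2c1. So r2c1=3.
Step 35. [r9c9∈{4}] nothing but 4 survives at r9c9, so r9c9=4.
Step 36. [r1c8∈{2}] r1c8 is down to just 2 ⇒ r1c8=2.
Step 37. [r1c1∈{4}] only 4 remains possible at r1c1, so r1c1=4.
Step 38. [r3c4∈{6}] r3c4 has the single candidate 6, so r3c4=6.
Step 39. [r8c2∈{2}] r8c2 has the single candidate 2. So r8c2=2.
Step 40. [r2c3∈{6}] nothing but 6 survives at r2c3, so r2c3=6.
Step 41. [r6c6∈{8}] nothing but 8 survives at r6c6, so r6c6=8.
Step 42. [r4c6∈{9}] r4c6 has the single candidate 9. So r4c6=9.
Step 43. [r5c3∈{1}] r5c3 is down to just 1. So r5c3=1.

Answer: 4 1 9 7 8 3 5 2 6 / 3 5 6 1 4 2 7 8 9 / 8 7 2 6 9 5 1 4 3 / 5 8 3 2 1 9 4 6 7 / 2 9 1 4 7 6 8 3 5 / 7 6 4 3 5 8 2 9 1 / 1 4 8 9 3 7 6 5 2 / 9 2 7 5 6 4 3 1 8 / 6 3 5 8 2 1 9 7 4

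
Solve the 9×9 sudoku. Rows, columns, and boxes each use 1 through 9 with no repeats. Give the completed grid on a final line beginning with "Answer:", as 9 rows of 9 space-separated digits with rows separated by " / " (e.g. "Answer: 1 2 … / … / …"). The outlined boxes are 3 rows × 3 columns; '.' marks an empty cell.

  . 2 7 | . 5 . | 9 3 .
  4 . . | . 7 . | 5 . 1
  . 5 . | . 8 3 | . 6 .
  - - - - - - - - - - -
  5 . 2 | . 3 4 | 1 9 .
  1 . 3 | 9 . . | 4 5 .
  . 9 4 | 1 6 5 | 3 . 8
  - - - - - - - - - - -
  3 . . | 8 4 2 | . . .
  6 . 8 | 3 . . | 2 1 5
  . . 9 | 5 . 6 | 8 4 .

Step 1. [r7c8∈{7}] r7c8 is down to just 7 ⇒ r7c8=7.
Step 2. [r4c2∈{6,7,8}] in row 4, 8 fits only at r4c2 ⇒ r4c2=8.
Step 3. [r4c9∈{6,7}] row 4 places 6 nowhere but r4c9 ⇒ r4c9=6.
Step 4. [r5c9∈{2,7}] across box 6, 7 lands solely at r5c9, so r5c9=7.
Step 5. [r3c9∈{2,4}] col 9 places 2 nowhere but r3c9, so r3c9=2.
Step 6. [r1c4∈{4,6}] in row 1, 6 fits only at r1c4, so r1c4=6.
Step 7. [r8c6∈{7,9}] 7 has one home in col 6: r8c6, so r8c6=7.
Step 8. [r7c2∈{1}] r7c2 has the single candidate 1. So r7c2=1.
Step 9. [r2c2∈{3,6}] across row 2, 3 lands solely at r2c2. So r2c2=3.
Step 10. [r6c1∈{7}] r6c1's peers cover all but 7, so r6c1=7.
Step 11. [r8c5∈{9}] nothing but 9 survives at r8c5 ⇒ r8c5=9.
Step 12. [r5c2∈{6}] nothing but 6 survives at r5c2 ⇒ r5c2=6.
Step 13. [r5c6∈{8}] r5c6 is down to just 8 ⇒ r5c6=8.
Step 14. [r8c2∈{4}] r8c2 is down to just 4 ⇒ r8c2=4.
Step 15. [r7c3∈{5}] r7c3 has the single candidate 5. So r7c3=5.
Step 16. [r1c6∈{1}] only 1 remains possible at r1c6 ⇒ r1c6=1.
Step 17. [r1c9∈{4}] only 4 remains possible at r1c9 ⇒ r1c9=4.
Step 18. [r5c5∈{2}] only 2 remains possible at r5c5, so r5c5=2.
Step 19. [r9c2∈{7}] r9c2 has the single candidate 7 ⇒ r9c2=7.
Step 20. [r3c4∈{4}] nothing but 4 survives at r3c4 ⇒ r3c4=4.
Step 21. [r7c7∈{6}] only 6 remains possible at r7c7, so r7c7=6.
Step 22. [r2c6∈{9}] r2c6's peers cover all but 9, so r2c6=9.
Step 23. [r7c9∈{9}] nothing but 9 survives at r7c9, so r7c9=9.
Step 24. [r3c7∈{7}] r3c7 is down to just 7, so r3c7=7.
Step 25. [r2c4∈{2}] r2c4 is down to just 2, so r2c4=2.
Step 26. [r3c3∈{1}] r3c3 has the single candidate 1. So r3c3=1.
Step 27. [r4c4∈{7}] r4c4 is down to just 7. So r4c4=7.
Step 28. [r9c5∈{1}] r9c5's peers cover all but 1 ⇒ r9c5=1.
Step 29. [r9c1∈{2}] only 2 remains possible at r9c1 ⇒ r9c1=2.
Step 30. [r3c1∈{9}] only 9 remains possible at r3c1. So r3c1=9.
Step 31. [r9c9∈{3}] r9c9's peers cover all but 3, so r9c9=3.
Step 32. [r2c3∈{6}] r2c3 is down to just 6. So r2c3=6.
Step 33. [r1c1∈{8}] r1c1 is down to just 8, so r1c1=8.
Step 34. [r6c8∈{2}] r6c8 has the single candidate 2, so r6c8=2.
Step 35. [r2c8∈{8}] r2c8 is down to just 8 ⇒ r2c8=8.

Answer: 8 2 7 6 5 1 9 3 4 / 4 3 6 2 7 9 5 8 1 / 9 5 1 4 8 3 7 6 2 / 5 8 2 7 3 4 1 9 6 / 1 6 3 9 2 8 4 5 7 / 7 9 4 1 6 5 3 2 8 / 3 1 5 8 4 2 6 7 9 / 6 4 8 3 9 7 2 1 5 / 2 7 9 5 1 6 8 4 3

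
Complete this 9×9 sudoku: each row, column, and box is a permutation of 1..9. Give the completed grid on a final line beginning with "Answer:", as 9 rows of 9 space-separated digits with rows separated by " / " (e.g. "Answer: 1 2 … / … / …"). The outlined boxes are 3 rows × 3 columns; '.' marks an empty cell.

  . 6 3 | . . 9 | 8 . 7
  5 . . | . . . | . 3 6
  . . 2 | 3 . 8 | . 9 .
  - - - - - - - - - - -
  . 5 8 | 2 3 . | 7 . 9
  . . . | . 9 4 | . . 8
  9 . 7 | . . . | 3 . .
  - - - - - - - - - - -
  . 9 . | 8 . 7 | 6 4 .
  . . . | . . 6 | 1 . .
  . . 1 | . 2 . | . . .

Step 1. [r4c1∈{1,4,6}] r4c1 is the only open cell in row 4 admitting 4 ⇒ r4c1=4.
Step 2. [r1c1∈{1}] only 1 remains possible at r1c1 ⇒ r1c1=1.
Step 3. [r4c6∈{1}] r4c6's peers cover all but 1. So r4c6=1.
Step 4. [r6c6∈{5}] r6c6's peers cover all but 5, so r6c6=5.
Step 5. [r1c8∈{2,5}] 2 has one home in row 1: r1c8. So r1c8=2.
Step 6. [r2c7∈{4}] only 4 remains possible at r2c7. So r2c7=4.
Step 7. [r3c5∈{1,4,5,6,7}] across row 3, 6 lands solely at r3c5 ⇒ r3c5=6.
Step 8. [r8c3∈{4,5}] col 3 places 4 nowhere but r8c3. So r8c3=4.
Step 9. [r8c5∈{5}] only 5 remains possible at r8c5, so r8c5=5.
Step 10. [r3c1∈{7}] r3c1 is down to just 7, so r3c1=7.
Step 11. [r5c7∈{2,5}] 2 has one home in col 7: r5c7. So r5c7=2.
Step 12. [r9c1∈{3,6,8}] r9c1 is the only open cell in row 9 admitting 6. So r9c1=6.
Step 13. [r8c1∈{2,3,8}] across col 1, 8 lands solely at r8c1, so r8c1=8.
Step 14. [r7c1∈{2,3}] r7c1 is the only open cell in col 1 admitting 2 ⇒ r7c1=2.
Step 15. [r5c8∈{1,5,6}] row 5 places 5 nowhere but r5c8, so r5c8=5.
Step 16. [r7c9∈{3,5}] r7c9 is the only open cell in row 7 admitting 3 ⇒ r7c9=3.
Step 17. [r8c2∈{3,7}] 3 has one home in row 8: r8c2, so r8c2=3.
Step 18. [r6c8∈{1,6}] r6c8 is the only open cell in col 8 admitting 1. So r6c8=1.
Step 19. [r9c9∈{5}] only 5 remains possible at r9c9. So r9c9=5.
Step 20. [r9c4∈{4,9}] row 9 places 4 nowhere but r9c4. So r9c4=4.
Step 21. [r2c5∈{1,7}] in col 5, 7 fits only at r2c5. So r2c5=7.
Step 22. [r9c8∈{7,8}] in row 9, 8 fits only at r9c8. So r9c8=8.
Step 23. [r5c3∈{6}] only 6 remains possible at r5c3 ⇒ r5c3=6.
Step 24. [r6c9∈{4}] nothing but 4 survives at r6c9, so r6c9=4.
Step 25. [r9c7∈{9}] nothing but 9 survives at r9c7 ⇒ r9c7=9.
Step 26. [r6c4∈{6}] r6c4 has the single candidate 6 ⇒ r6c4=6.
Step 27. [r3c2∈{4}] nothing but 4 survives at r3c2. So r3c2=4.
Step 28. [r8c4∈{9}] nothing but 9 survives at r8c4. So r8c4=9.
Step 29. [r1c5∈{4}] nothing but 4 survives at r1c5, so r1c5=4.
Step 30. [r9c2∈{7}] nothing but 7 survives at r9c2 ⇒ r9c2=7.
Step 31. [r8c8∈{7}] r8c8 has the single candidate 7. So r8c8=7.
Step 32. [r1c4∈{5}] r1c4 is down to just 5. So r1c4=5.
Step 33. [r7c3∈{5}] r7c3's peers cover all but 5 ⇒ r7c3=5.
Step 34. [r3c7∈{5}] nothing but 5 survives at r3c7 ⇒ r3c7=5.
Step 35. [r3c9∈{1}] nothing but 1 survives at r3c9. So r3c9=1.
Step 36. [r7c5∈{1}] r7c5's peers cover all but 1 ⇒ r7c5=1.
Step 37. [r2c6∈{2}] r2c6 is down to just 2. So r2c6=2.
Step 38. [r5c4∈{7}] only 7 remains possible at r5c4 ⇒ r5c4=7.
Step 39. [r9c6∈{3}] nothing but 3 survives at r9c6, so r9c6=3.
Step 40. [r2c2∈{8}] r2c2 is down to just 8 ⇒ r2c2=8.
Step 41. [r5c1∈{3}] r5c1 is down to just 3. So r5c1=3.
Step 42. [r4c8∈{6}] r4c8's peers cover all but 6. So r4c8=6.
Step 43. [r2c3∈{9}] r2c3's peers cover all but 9. So r2c3=9.
Step 44. [r2c4∈{1}] r2c4's peers cover all but 1 ⇒ r2c4=1.
Step 45. [r6c2∈{2}] only 2 remains possible at r6c2 ⇒ r6c2=2.
Step 46. [r6c5∈{8}] nothing but 8 survives at r6c5 ⇒ r6c5=8.
Step 47. [r8c9∈{2}] r8c9 is down to just 2. So r8c9=2.
Step 48. [r5c2∈{1}] nothing but 1 survives at r5c2. So r5c2=1.

Answer: 1 6 3 5 4 9 8 2 7 / 5 8 9 1 7 2 4 3 6 / 7 4 2 3 6 8 5 9 1 / 4 5 8 2 3 1 7 6 9 / 3 1 6 7 9 4 2 5 8 / 9 2 7 6 8 5 3 1 4 / 2 9 5 8 1 7 6 4 3 / 8 3 4 9 5 6 1 7 2 / 6 7 1 4 2 3 9 8 5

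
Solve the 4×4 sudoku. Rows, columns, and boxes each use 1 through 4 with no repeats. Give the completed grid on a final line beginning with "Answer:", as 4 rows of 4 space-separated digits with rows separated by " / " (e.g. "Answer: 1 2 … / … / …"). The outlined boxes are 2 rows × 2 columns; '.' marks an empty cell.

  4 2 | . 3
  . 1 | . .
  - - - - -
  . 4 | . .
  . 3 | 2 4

Step 1. [r3c4∈{1}] r3c4 is down to just 1. So r3c4=1.
Step 2. [r2c1∈{3}] nothing but 3 survives at r2c1. So r2c1=3.
Step 3. [r2c3∈{4}] only 4 remains possible at r2c3, so r2c3=4.
Step 4. [r3c1∈{2}] r3c1 is down to just 2, so r3c1=2.
Step 5. [r1c3∈{1}] nothing but 1 survives at r1c3. So r1c3=1.
Step 6. [r3c3∈{3}] nothing but 3 survives at r3c3, so r3c3=3.
Step 7. [r2c4∈{2}] nothing but 2 survives at r2c4. So r2c4=2.
Step 8. [r4c1∈{1}] only 1 remains possible at r4c1 ⇒ r4c1=1.

Answer: 4 2 1 3 / 3 1 4 2 / 2 4 3 1 / 1 3 2 4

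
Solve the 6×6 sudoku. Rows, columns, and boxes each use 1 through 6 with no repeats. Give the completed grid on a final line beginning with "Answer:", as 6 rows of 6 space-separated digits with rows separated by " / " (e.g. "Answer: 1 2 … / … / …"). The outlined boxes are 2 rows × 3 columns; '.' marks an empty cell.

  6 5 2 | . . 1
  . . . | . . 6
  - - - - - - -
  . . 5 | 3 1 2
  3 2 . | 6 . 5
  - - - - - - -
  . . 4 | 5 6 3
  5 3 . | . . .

Step 1. [r1c4∈{4}] r1c4 has the single candidate 4 ⇒ r1c4=4.
Step 2. [r5c2∈{1}] r5c2's peers cover all but 1. So r5c2=1.
Step 3. [r2c1∈{1,4}] r2c1 is the only open cell in col 1 admitting 1, so r2c1=1.
Step 4. [r2c4∈{2}] nothing but 2 survives at r2c4, so r2c4=2.
Step 5. [r6c6∈{4}] only 4 remains possible at r6c6 ⇒ r6c6=4.
Step 6. [r1c5∈{3}] nothing but 3 survives at r1c5, so r1c5=3.
Step 7. [r2c2∈{4}] nothing but 4 survives at r2c2 ⇒ r2c2=4.
Step 8. [r6c5∈{2}] nothing but 2 survives at r6c5 ⇒ r6c5=2.
Step 9. [r5c1∈{2}] nothing but 2 survives at r5c1 ⇒ r5c1=2.
Step 10. [r2c5∈{5}] r2c5 is down to just 5 ⇒ r2c5=5.
Step 11. [r3c2∈{6}] r3c2's peers cover all but 6 ⇒ r3c2=6.
Step 12. [r3c1∈{4}] nothing but 4 survives at r3c1. So r3c1=4.
Step 13. [r6c3∈{6}] nothing but 6 survives at r6c3. So r6c3=6.
Step 14. [r6c4∈{1}] r6c4's peers cover all but 1. So r6c4=1.
Step 15. [r2c3∈{3}] r2c3 has the single candidate 3 ⇒ r2c3=3.
Step 16. [r4c5∈{4}] r4c5 is down to just 4 ⇒ r4c5=4.
Step 17. [r4c3∈{1}] nothing but 1 survives at r4c3, so r4c3=1.

Answer: 6 5 2 4 3 1 / 1 4 3 2 5 6 / 4 6 5 3 1 2 / 3 2 1 6 4 5 / 2 1 4 5 6 3 / 5 3 6 1 2 4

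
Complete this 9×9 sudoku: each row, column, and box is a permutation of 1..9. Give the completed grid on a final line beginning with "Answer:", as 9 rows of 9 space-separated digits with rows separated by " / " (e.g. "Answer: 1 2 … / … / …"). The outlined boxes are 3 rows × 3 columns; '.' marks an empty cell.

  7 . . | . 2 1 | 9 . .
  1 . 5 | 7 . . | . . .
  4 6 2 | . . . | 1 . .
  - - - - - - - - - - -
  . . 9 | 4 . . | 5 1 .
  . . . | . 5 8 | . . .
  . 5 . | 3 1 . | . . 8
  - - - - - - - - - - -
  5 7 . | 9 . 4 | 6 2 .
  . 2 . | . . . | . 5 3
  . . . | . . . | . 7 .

Step 1. [r2c5∈{3,4,6,8,9}] in col 5, 4 fits only at r2c5. So r2c5=4.
Step 2. [r6c6∈{2,6,7,9}] r6c6 is the only open cell in box 5 admitting 9. So r6c6=9.
Step 3. [r9c9∈{1,4,9}] r9c9 is the only open cell in box 9 admitting 9, so r9c9=9.
Step 4. [r5c8∈{3,4,6,9}] 9 has one home in row 5: r5c8. So r5c8=9.
Step 5. [r5c7∈{2,3,4,7}] 3 has one home in box 6: r5c7, so r5c7=3.
Step 6. [r6c7∈{2,4,7}] r6c7 is the only open cell in col 7 admitting 7. So r6c7=7.
Step 7. [r5c3∈{1,4,6,7}] across row 5, 7 lands solely at r5c3. So r5c3=7.
Step 8. [r6c1∈{2,6}] r6c1 is the only open cell in row 6 admitting 2. So r6c1=2.
Step 9. [r5c1∈{6}] r5c1 is down to just 6. So r5c1=6.
Step 10. [r6c3∈{4}] r6c3's peers cover all but 4 ⇒ r6c3=4.
Step 11. [r9c2∈{1,3,4,8}] across col 2, 4 lands solely at r9c2, so r9c2=4.
Step 12. [r9c7∈{8}] r9c7's peers cover all but 8, so r9c7=8.
Step 13. [r9c1∈{3}] r9c1 has the single candidate 3 ⇒ r9c1=3.
Step 14. [r9c5∈{6}] r9c5 is down to just 6 ⇒ r9c5=6.
Step 15. [r1c4∈{5,6,8}] 6 has one home in col 4: r1c4. So r1c4=6.
Step 16. [r2c6∈{3}] r2c6's peers cover all but 3 ⇒ r2c6=3.
Step 17. [r1c8∈{3,4,8}] 4 has one home in col 8: r1c8, so r1c8=4.
Step 18. [r3c6∈{5}] nothing but 5 survives at r3c6, so r3c6=5.
Step 19. [r9c3∈{1}] nothing but 1 survives at r9c3, so r9c3=1.
Step 20. [r7c3∈{8}] r7c3 is down to just 8. So r7c3=8.
Step 21. [r1c2∈{3,8}] 8 has one home in row 1: r1c2. So r1c2=8.
Step 22. [r4c6∈{2,6,7}] in col 6, 6 fits only at r4c6. So r4c6=6.
Step 23. [r3c4∈{8}] r3c4 has the single candidate 8. So r3c4=8.
Step 24. [r2c9∈{2,6}] across col 9, 6 lands solely at r2c9, so r2c9=6.
Step 25. [r5c4∈{2}] r5c4 is down to just 2, so r5c4=2.
Step 26. [r4c5∈{7}] r4c5's peers cover all but 7 ⇒ r4c5=7.
Step 27. [r5c2∈{1}] r5c2's peers cover all but 1. So r5c2=1.
Step 28. [r3c8∈{3}] nothing but 3 survives at r3c8, so r3c8=3.
Step 29. [r4c2∈{3}] r4c2's peers cover all but 3. So r4c2=3.
Step 30. [r1c9∈{5}] nothing but 5 survives at r1c9, so r1c9=5.
Step 31. [r5c9∈{4}] r5c9 has the single candidate 4 ⇒ r5c9=4.
Step 32. [r9c4∈{5}] r9c4 has the single candidate 5 ⇒ r9c4=5.
Step 33. [r3c9∈{7}] only 7 remains possible at r3c9 ⇒ r3c9=7.
Step 34. [r4c1∈{8}] r4c1 is down to just 8, so r4c1=8.
Step 35. [r8c7∈{4}] only 4 remains possible at r8c7. So r8c7=4.
Step 36. [r3c5∈{9}] only 9 remains possible at r3c5, so r3c5=9.
Step 37. [r2c2∈{9}] nothing but 9 survives at r2c2, so r2c2=9.
Step 38. [r8c5∈{8}] r8c5 is down to just 8. So r8c5=8.
Step 39. [r1c3∈{3}] r1c3 is down to just 3 ⇒ r1c3=3.
Step 40. [r7c5∈{3}] r7c5 is down to just 3 ⇒ r7c5=3.
Step 41. [r7c9∈{1}] only 1 remains possible at r7c9, so r7c9=1.
Step 42. [r8c4∈{1}] r8c4 has the single candidate 1, so r8c4=1.
Step 43. [r8c3∈{6}] r8c3 has the single candidate 6, so r8c3=6.
Step 44. [r8c6∈{7}] r8c6 has the single candidate 7 ⇒ r8c6=7.
Step 45. [r4c9∈{2}] r4c9 has the single candidate 2 ⇒ r4c9=2.
Step 46. [r2c7∈{2}] r2c7 has the single candidate 2. So r2c7=2.
Step 47. [r6c8∈{6}] r6c8's peers cover all but 6. So r6c8=6.
Step 48. [r8c1∈{9}] only 9 remains possible at r8c1. So r8c1=9.
Step 49. [r9c6∈{2}] r9c6 is down to just 2, so r9c6=2.
Step 50. [r2c8∈{8}] r2c8's peers cover all but 8, so r2c8=8.

Answer: 7 8 3 6 2 1 9 4 5 / 1 9 5 7 4 3 2 8 6 / 4 6 2 8 9 5 1 3 7 / 8 3 9 4 7 6 5 1 2 / 6 1 7 2 5 8 3 9 4 / 2 5 4 3 1 9 7 6 8 / 5 7 8 9 3 4 6 2 1 / 9 2 6 1 8 7 4 5 3 / 3 4 1 5 6 2 8 7 9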